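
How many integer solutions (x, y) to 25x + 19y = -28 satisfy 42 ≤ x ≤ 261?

12

gcd(25, 19) = 1.
By Bézout, 25*(-3) + 19*(4) = 1.
Particular solution: (8, -12).
General solution: x = 8 + 19t, y = -12 - 25t for integer t.
42 ≤ 8 + 19t ≤ 261 gives t ∈ [2, 13], which is 12 values.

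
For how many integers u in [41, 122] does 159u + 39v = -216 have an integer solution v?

6

gcd(159, 39):
  159 = 4×39 + 3
  39 = 13×3
so gcd(159, 39) = 3.
Back-substitute for Bézout coefficients:
  3 = 159 - 4×39
  ... = 159×(1) + 39×(-4)
Scale by -72: particular solution (-72, 288); reduce u mod 13: (6, -30).
General solution: u = 6 + 13t, v = -30 - 53t for integer t.
41 ≤ 6 + 13t ≤ 122 gives t ∈ [3, 8], which is 6 values.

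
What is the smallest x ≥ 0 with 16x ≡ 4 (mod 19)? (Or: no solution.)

gcd(19, 16) = 1  (19 = 1·16 + 3, 16 = 5·3 + 1, 3 = 3·1).
1 divides 4, so solutions exist.
Back-substituting, 16·(6) + 19·(-5) = 1.
So 16·(6) ≡ 1 (mod 19); multiply by 4: x ≡ 24 (mod 19).
Smallest nonnegative: x = 24 mod 19 = 5.

5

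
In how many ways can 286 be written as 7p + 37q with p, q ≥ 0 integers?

1

gcd(37, 7) = 1.
By Bézout, 7×(16) + 37×(-3) = 1.
One solution: (25, 3).
General: p = 25 + 37t, q = 3 - 7t.
p ≥ 0 ⇒ t ≥ 0; q ≥ 0 ⇒ t ≤ 0. So t ∈ [0, 0]: 1 solution.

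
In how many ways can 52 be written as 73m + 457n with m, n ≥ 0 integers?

gcd(457, 73) = 1.
By Bézout, 73×(144) + 457×(-23) = 1.
One solution: (176, -28).
General: m = 176 + 457t, n = -28 - 73t.
m ≥ 0 ⇒ t ≥ 0; n ≥ 0 ⇒ t ≤ -1. So t ∈ [0, -1]: 0 solutions.

0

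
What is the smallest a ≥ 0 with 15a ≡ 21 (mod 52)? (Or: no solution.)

43

gcd(52, 15) = 1  (52 = 3*15 + 7, 15 = 2*7 + 1, 7 = 7*1).
1 divides 21, so solutions exist.
Back-substituting, 15*(7) + 52*(-2) = 1.
So 15*(7) ≡ 1 (mod 52); multiply by 21: a ≡ 147 (mod 52).
Smallest nonnegative: a = 147 mod 52 = 43.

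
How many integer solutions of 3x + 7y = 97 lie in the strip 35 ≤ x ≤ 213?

26

gcd(7, 3) = 1.
By Bézout, 3·(-2) + 7·(1) = 1.
Particular solution: (2, 13).
General solution: x = 2 + 7t, y = 13 - 3t for integer t.
35 ≤ 2 + 7t ≤ 213 gives t ∈ [5, 30], which is 26 values.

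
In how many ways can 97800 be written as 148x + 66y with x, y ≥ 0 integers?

gcd(148, 66):
  148 = 2×66 + 16
  66 = 4×16 + 2
  16 = 8×2
so gcd(148, 66) = 2.
Back-substitute for Bézout coefficients:
  2 = 66 - 4×16
  ... = 148×(-4) + 66×(9)
Scale by 48900: one solution is (-195600, 440100). Reduce x mod 33: (24, 1428).
General: x = 24 + 33t, y = 1428 - 74t.
x ≥ 0 ⇒ t ≥ 0; y ≥ 0 ⇒ t ≤ 19. So t ∈ [0, 19]: 20 solutions.

20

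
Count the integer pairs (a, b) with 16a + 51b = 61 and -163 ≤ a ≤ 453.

gcd(51, 16) = 1  (51 = 3*16 + 3, 16 = 5*3 + 1, 3 = 3*1).
Back-substituting, 16*(16) + 51*(-5) = 1.
Scale by 61: particular solution (976, -305); reduce a mod 51: (7, -1).
General solution: a = 7 + 51t, b = -1 - 16t for integer t.
-163 ≤ 7 + 51t ≤ 453 gives t ∈ [-3, 8], which is 12 values.

12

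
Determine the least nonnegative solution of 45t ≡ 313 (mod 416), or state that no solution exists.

349

gcd(416, 45) = 1  (416 = 9*45 + 11, 45 = 4*11 + 1, 11 = 11*1).
1 divides 313, so solutions exist.
Back-substituting, 45*(37) + 416*(-4) = 1.
So 45*(37) ≡ 1 (mod 416); multiply by 313: t ≡ 11581 (mod 416).
Smallest nonnegative: t = 11581 mod 416 = 349.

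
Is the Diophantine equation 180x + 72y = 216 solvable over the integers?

yes

gcd(180, 72):
  180 = 2×72 + 36
  72 = 2×36
so gcd(180, 72) = 36.
36 divides 216, so integer solutions exist.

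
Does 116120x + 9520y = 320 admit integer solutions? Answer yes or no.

yes

gcd(116120, 9520) = 40  (116120 = 12×9520 + 1880, 9520 = 5×1880 + 120, 1880 = 15×120 + 80, 120 = 1×80 + 40, 80 = 2×40).
40 divides 320, so integer solutions exist.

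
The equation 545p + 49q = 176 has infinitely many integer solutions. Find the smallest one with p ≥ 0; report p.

13

gcd(545, 49) = 1  (545 = 11*49 + 6, 49 = 8*6 + 1, 6 = 6*1).
1 divides 176, so solutions exist.
Back-substituting, 545*(-8) + 49*(89) = 1.
Scale by 176/1 = 176: (p₀, q₀) = (-1408, 15664).
General solution: p = -1408 + 49t, q = 15664 - 545t for integer t.
p ≥ 0: smallest is -1408 mod 49 = 13 (at t = 29), with q = -141.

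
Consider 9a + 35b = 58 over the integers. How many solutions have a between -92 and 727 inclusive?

24

gcd(35, 9) = 1  (35 = 3·9 + 8, 9 = 1·8 + 1, 8 = 8·1).
Back-substituting, 9·(4) + 35·(-1) = 1.
Scale by 58: particular solution (232, -58); reduce a mod 35: (22, -4).
General solution: a = 22 + 35t, b = -4 - 9t for integer t.
-92 ≤ 22 + 35t ≤ 727 gives t ∈ [-3, 20], which is 24 values.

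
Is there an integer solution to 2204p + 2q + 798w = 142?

gcd(2204, 2) = 2  (2204 = 1102×2).
gcd(2, 798) = 2.
2 divides 142, so integer solutions exist.

yes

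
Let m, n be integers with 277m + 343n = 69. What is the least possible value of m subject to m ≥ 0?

gcd(343, 277):
  343 = 1*277 + 66
  277 = 4*66 + 13
  66 = 5*13 + 1
  13 = 13*1
so gcd(343, 277) = 1.
1 divides 69, so solutions exist.
Back-substitute for Bézout coefficients:
  1 = 66 - 5*13
  ... = 277*(-26) + 343*(21)
Scale by 69/1 = 69: (m₀, n₀) = (-1794, 1449).
General solution: m = -1794 + 343t, n = 1449 - 277t for integer t.
m ≥ 0: smallest is -1794 mod 343 = 264 (at t = 6), with n = -213.

264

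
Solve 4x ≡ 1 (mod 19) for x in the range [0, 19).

gcd(19, 4) = 1  (19 = 4×4 + 3, 4 = 1×3 + 1, 3 = 3×1).
Back-substituting, 4×(5) + 19×(-1) = 1.
So 4×5 ≡ 1 (mod 19), and 5 mod 19 = 5.

5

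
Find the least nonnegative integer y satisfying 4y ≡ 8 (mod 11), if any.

2

gcd(11, 4) = 1.
1 divides 8, so solutions exist.
By Bézout, 4·(3) + 11·(-1) = 1.
So 4·(3) ≡ 1 (mod 11); multiply by 8: y ≡ 24 (mod 11).
Smallest nonnegative: y = 24 mod 11 = 2.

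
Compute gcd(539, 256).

1

gcd(539, 256):
  539 = 2×256 + 27
  256 = 9×27 + 13
  27 = 2×13 + 1
  13 = 13×1
so gcd(539, 256) = 1.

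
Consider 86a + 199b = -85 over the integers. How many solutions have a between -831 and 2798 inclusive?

18

gcd(199, 86) = 1  (199 = 2×86 + 27, 86 = 3×27 + 5, 27 = 5×5 + 2, 5 = 2×2 + 1, 2 = 2×1).
Back-substituting, 86×(81) + 199×(-35) = 1.
Scale by -85: particular solution (-6885, 2975); reduce a mod 199: (80, -35).
General solution: a = 80 + 199t, b = -35 - 86t for integer t.
-831 ≤ 80 + 199t ≤ 2798 gives t ∈ [-4, 13], which is 18 values.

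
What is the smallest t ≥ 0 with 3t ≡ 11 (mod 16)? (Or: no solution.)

gcd(16, 3):
  16 = 5·3 + 1
  3 = 3·1
so gcd(16, 3) = 1.
1 divides 11, so solutions exist.
Back-substitute for Bézout coefficients:
  1 = 16 - 5·3
  ... = 3·(-5) + 16·(1)
So 3·(-5) ≡ 1 (mod 16); multiply by 11: t ≡ -55 (mod 16).
Smallest nonnegative: t = -55 mod 16 = 9.

9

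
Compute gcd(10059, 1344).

21

gcd(10059, 1344):
  10059 = 7·1344 + 651
  1344 = 2·651 + 42
  651 = 15·42 + 21
  42 = 2·21
so gcd(10059, 1344) = 21.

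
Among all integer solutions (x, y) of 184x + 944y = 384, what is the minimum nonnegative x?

38

gcd(944, 184) = 8.
8 divides 384, so solutions exist.
By Bézout, 184×(-41) + 944×(8) = 8.
Scale by 384/8 = 48: (x₀, y₀) = (-1968, 384).
General solution: x = -1968 + 118t, y = 384 - 23t for integer t.
x ≥ 0: smallest is -1968 mod 118 = 38 (at t = 17), with y = -7.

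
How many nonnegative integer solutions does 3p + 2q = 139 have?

23

gcd(3, 2) = 1.
By Bézout, 3*(1) + 2*(-1) = 1.
One solution: (1, 68).
General: p = 1 + 2t, q = 68 - 3t.
p ≥ 0 ⇒ t ≥ 0; q ≥ 0 ⇒ t ≤ 22. So t ∈ [0, 22]: 23 solutions.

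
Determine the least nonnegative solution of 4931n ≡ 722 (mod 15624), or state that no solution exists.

gcd(15624, 4931):
  15624 = 3×4931 + 831
  4931 = 5×831 + 776
  831 = 1×776 + 55
  776 = 14×55 + 6
  55 = 9×6 + 1
  6 = 6×1
so gcd(15624, 4931) = 1.
1 divides 722, so solutions exist.
Back-substitute for Bézout coefficients:
  1 = 55 - 9×6
  ... = 4931×(-2557) + 15624×(807)
So 4931×(-2557) ≡ 1 (mod 15624); multiply by 722: n ≡ -1846154 (mod 15624).
Smallest nonnegative: n = -1846154 mod 15624 = 13102.

13102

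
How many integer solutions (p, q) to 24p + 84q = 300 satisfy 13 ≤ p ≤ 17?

gcd(84, 24) = 12  (84 = 3×24 + 12, 24 = 2×12).
Back-substituting, 24×(-3) + 84×(1) = 12.
Scale by 25: particular solution (-75, 25); reduce p mod 7: (2, 3).
General solution: p = 2 + 7t, q = 3 - 2t for integer t.
13 ≤ 2 + 7t ≤ 17 gives t ∈ [2, 2], which is 1 value.

1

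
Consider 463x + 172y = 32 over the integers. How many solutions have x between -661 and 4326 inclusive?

gcd(463, 172):
  463 = 2×172 + 119
  172 = 1×119 + 53
  119 = 2×53 + 13
  53 = 4×13 + 1
  13 = 13×1
so gcd(463, 172) = 1.
Back-substitute for Bézout coefficients:
  1 = 53 - 4×13
  ... = 463×(-13) + 172×(35)
Scale by 32: particular solution (-416, 1120); reduce x mod 172: (100, -269).
General solution: x = 100 + 172t, y = -269 - 463t for integer t.
-661 ≤ 100 + 172t ≤ 4326 gives t ∈ [-4, 24], which is 29 values.

29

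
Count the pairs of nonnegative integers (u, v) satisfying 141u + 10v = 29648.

21

gcd(141, 10) = 1  (141 = 14·10 + 1, 10 = 10·1).
Back-substituting, 141·(1) + 10·(-14) = 1.
Scale by 29648: one solution is (29648, -415072). Reduce u mod 10: (8, 2852).
General: u = 8 + 10t, v = 2852 - 141t.
u ≥ 0 ⇒ t ≥ 0; v ≥ 0 ⇒ t ≤ 20. So t ∈ [0, 20]: 21 solutions.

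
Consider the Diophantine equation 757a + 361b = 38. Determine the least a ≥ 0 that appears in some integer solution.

228

gcd(757, 361):
  757 = 2·361 + 35
  361 = 10·35 + 11
  35 = 3·11 + 2
  11 = 5·2 + 1
  2 = 2·1
so gcd(757, 361) = 1.
1 divides 38, so solutions exist.
Back-substitute for Bézout coefficients:
  1 = 11 - 5·2
  ... = 757·(-165) + 361·(346)
Scale by 38/1 = 38: (a₀, b₀) = (-6270, 13148).
General solution: a = -6270 + 361t, b = 13148 - 757t for integer t.
a ≥ 0: smallest is -6270 mod 361 = 228 (at t = 18), with b = -478.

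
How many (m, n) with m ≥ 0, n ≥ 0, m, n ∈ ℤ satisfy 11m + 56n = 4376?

gcd(56, 11):
  56 = 5*11 + 1
  11 = 11*1
so gcd(56, 11) = 1.
Back-substitute for Bézout coefficients:
  1 = 56 - 5*11
  ... = 11*(-5) + 56*(1)
Scale by 4376: one solution is (-21880, 4376). Reduce m mod 56: (16, 75).
General: m = 16 + 56t, n = 75 - 11t.
m ≥ 0 ⇒ t ≥ 0; n ≥ 0 ⇒ t ≤ 6. So t ∈ [0, 6]: 7 solutions.

7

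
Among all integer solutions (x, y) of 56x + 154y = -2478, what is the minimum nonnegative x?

gcd(154, 56) = 14  (154 = 2·56 + 42, 56 = 1·42 + 14, 42 = 3·14).
14 divides -2478, so solutions exist.
Back-substituting, 56·(3) + 154·(-1) = 14.
Scale by -2478/14 = -177: (x₀, y₀) = (-531, 177).
General solution: x = -531 + 11t, y = 177 - 4t for integer t.
x ≥ 0: smallest is -531 mod 11 = 8 (at t = 49), with y = -19.

8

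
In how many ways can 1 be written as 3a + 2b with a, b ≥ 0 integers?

0

gcd(3, 2) = 1  (3 = 1×2 + 1, 2 = 2×1).
Back-substituting, 3×(1) + 2×(-1) = 1.
Scale by 1: one solution is (1, -1). Reduce a mod 2: (1, -1).
General: a = 1 + 2t, b = -1 - 3t.
a ≥ 0 ⇒ t ≥ 0; b ≥ 0 ⇒ t ≤ -1. So t ∈ [0, -1]: 0 solutions.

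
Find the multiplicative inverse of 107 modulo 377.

74

gcd(377, 107):
  377 = 3·107 + 56
  107 = 1·56 + 51
  56 = 1·51 + 5
  51 = 10·5 + 1
  5 = 5·1
so gcd(377, 107) = 1.
Back-substitute for Bézout coefficients:
  1 = 51 - 10·5
  ... = 107·(74) + 377·(-21)
So 107·74 ≡ 1 (mod 377), and 74 mod 377 = 74.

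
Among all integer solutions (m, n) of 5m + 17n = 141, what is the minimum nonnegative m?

gcd(17, 5) = 1  (17 = 3·5 + 2, 5 = 2·2 + 1, 2 = 2·1).
1 divides 141, so solutions exist.
Back-substituting, 5·(7) + 17·(-2) = 1.
Scale by 141/1 = 141: (m₀, n₀) = (987, -282).
General solution: m = 987 + 17t, n = -282 - 5t for integer t.
m ≥ 0: smallest is 987 mod 17 = 1 (at t = -58), with n = 8.

1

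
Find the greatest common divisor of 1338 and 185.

1

gcd(1338, 185):
  1338 = 7×185 + 43
  185 = 4×43 + 13
  43 = 3×13 + 4
  13 = 3×4 + 1
  4 = 4×1
so gcd(1338, 185) = 1.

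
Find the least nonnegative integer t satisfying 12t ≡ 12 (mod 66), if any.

1

gcd(66, 12) = 6.
6 divides 12, so solutions exist.
By Bézout, 12×(-5) + 66×(1) = 6.
So 12×(-5) ≡ 6 (mod 66); multiply by 2: t ≡ -10 (mod 11).
Smallest nonnegative: t = -10 mod 11 = 1.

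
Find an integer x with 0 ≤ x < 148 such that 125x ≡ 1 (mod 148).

gcd(148, 125) = 1.
By Bézout, 125*(45) + 148*(-38) = 1.
So 125*45 ≡ 1 (mod 148), and 45 mod 148 = 45.

45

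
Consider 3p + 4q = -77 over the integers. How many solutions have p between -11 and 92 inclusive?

gcd(4, 3) = 1.
By Bézout, 3×(-1) + 4×(1) = 1.
Particular solution: (1, -20).
General solution: p = 1 + 4t, q = -20 - 3t for integer t.
-11 ≤ 1 + 4t ≤ 92 gives t ∈ [-3, 22], which is 26 values.

26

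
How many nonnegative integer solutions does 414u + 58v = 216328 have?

18

gcd(414, 58) = 2  (414 = 7·58 + 8, 58 = 7·8 + 2, 8 = 4·2).
Back-substituting, 414·(-7) + 58·(50) = 2.
Scale by 108164: one solution is (-757148, 5408200). Reduce u mod 29: (13, 3637).
General: u = 13 + 29t, v = 3637 - 207t.
u ≥ 0 ⇒ t ≥ 0; v ≥ 0 ⇒ t ≤ 17. So t ∈ [0, 17]: 18 solutions.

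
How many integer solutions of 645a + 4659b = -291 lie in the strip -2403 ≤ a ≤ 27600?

gcd(4659, 645) = 3.
By Bézout, 645×(744) + 4659×(-103) = 3.
Particular solution: (823, -114).
General solution: a = 823 + 1553t, b = -114 - 215t for integer t.
-2403 ≤ 823 + 1553t ≤ 27600 gives t ∈ [-2, 17], which is 20 values.

20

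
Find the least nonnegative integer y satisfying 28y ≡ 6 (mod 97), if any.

21

gcd(97, 28):
  97 = 3×28 + 13
  28 = 2×13 + 2
  13 = 6×2 + 1
  2 = 2×1
so gcd(97, 28) = 1.
1 divides 6, so solutions exist.
Back-substitute for Bézout coefficients:
  1 = 13 - 6×2
  ... = 28×(-45) + 97×(13)
So 28×(-45) ≡ 1 (mod 97); multiply by 6: y ≡ -270 (mod 97).
Smallest nonnegative: y = -270 mod 97 = 21.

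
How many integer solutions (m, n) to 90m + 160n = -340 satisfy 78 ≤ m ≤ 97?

gcd(160, 90) = 10.
By Bézout, 90*(-7) + 160*(4) = 10.
Particular solution: (14, -10).
General solution: m = 14 + 16t, n = -10 - 9t for integer t.
78 ≤ 14 + 16t ≤ 97 gives t ∈ [4, 5], which is 2 values.

2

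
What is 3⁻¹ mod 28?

gcd(28, 3) = 1  (28 = 9*3 + 1, 3 = 3*1).
Back-substituting, 3*(-9) + 28*(1) = 1.
So 3*-9 ≡ 1 (mod 28), and -9 mod 28 = 19.

19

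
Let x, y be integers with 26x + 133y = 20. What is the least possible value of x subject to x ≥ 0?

11

gcd(133, 26):
  133 = 5×26 + 3
  26 = 8×3 + 2
  3 = 1×2 + 1
  2 = 2×1
so gcd(133, 26) = 1.
1 divides 20, so solutions exist.
Back-substitute for Bézout coefficients:
  1 = 3 - 1×2
  ... = 26×(-46) + 133×(9)
Scale by 20/1 = 20: (x₀, y₀) = (-920, 180).
General solution: x = -920 + 133t, y = 180 - 26t for integer t.
x ≥ 0: smallest is -920 mod 133 = 11 (at t = 7), with y = -2.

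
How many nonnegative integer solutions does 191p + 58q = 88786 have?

gcd(191, 58) = 1.
By Bézout, 191·(-17) + 58·(56) = 1.
One solution: (30, 1432).
General: p = 30 + 58t, q = 1432 - 191t.
p ≥ 0 ⇒ t ≥ 0; q ≥ 0 ⇒ t ≤ 7. So t ∈ [0, 7]: 8 solutions.

8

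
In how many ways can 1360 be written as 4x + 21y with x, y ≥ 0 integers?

gcd(21, 4):
  21 = 5*4 + 1
  4 = 4*1
so gcd(21, 4) = 1.
Back-substitute for Bézout coefficients:
  1 = 21 - 5*4
  ... = 4*(-5) + 21*(1)
Scale by 1360: one solution is (-6800, 1360). Reduce x mod 21: (4, 64).
General: x = 4 + 21t, y = 64 - 4t.
x ≥ 0 ⇒ t ≥ 0; y ≥ 0 ⇒ t ≤ 16. So t ∈ [0, 16]: 17 solutions.

17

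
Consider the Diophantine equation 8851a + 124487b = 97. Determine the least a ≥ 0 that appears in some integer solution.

gcd(124487, 8851) = 1.
1 divides 97, so solutions exist.
By Bézout, 8851·(-10211) + 124487·(726) = 1.
Scale by 97/1 = 97: (a₀, b₀) = (-990467, 70422).
General solution: a = -990467 + 124487t, b = 70422 - 8851t for integer t.
a ≥ 0: smallest is -990467 mod 124487 = 5429 (at t = 8), with b = -386.

5429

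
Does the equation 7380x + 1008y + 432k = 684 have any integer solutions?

yes

gcd(7380, 1008) = 36.
gcd(36, 432) = 36.
36 divides 684, so integer solutions exist.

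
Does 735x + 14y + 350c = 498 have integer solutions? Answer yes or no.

gcd(735, 14):
  735 = 52·14 + 7
  14 = 2·7
so gcd(735, 14) = 7.
gcd(7, 350) = 7.
7 does not divide 498 (remainder 1), so no integer solutions.

no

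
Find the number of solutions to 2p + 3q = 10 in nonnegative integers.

2

gcd(3, 2) = 1.
By Bézout, 2×(-1) + 3×(1) = 1.
One solution: (2, 2).
General: p = 2 + 3t, q = 2 - 2t.
p ≥ 0 ⇒ t ≥ 0; q ≥ 0 ⇒ t ≤ 1. So t ∈ [0, 1]: 2 solutions.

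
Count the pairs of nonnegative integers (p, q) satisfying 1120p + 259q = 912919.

gcd(1120, 259) = 7  (1120 = 4*259 + 84, 259 = 3*84 + 7, 84 = 12*7).
Back-substituting, 1120*(-3) + 259*(13) = 7.
Scale by 130417: one solution is (-391251, 1695421). Reduce p mod 37: (24, 3421).
General: p = 24 + 37t, q = 3421 - 160t.
p ≥ 0 ⇒ t ≥ 0; q ≥ 0 ⇒ t ≤ 21. So t ∈ [0, 21]: 22 solutions.

22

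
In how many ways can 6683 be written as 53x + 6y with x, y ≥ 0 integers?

21

gcd(53, 6):
  53 = 8·6 + 5
  6 = 1·5 + 1
  5 = 5·1
so gcd(53, 6) = 1.
Back-substitute for Bézout coefficients:
  1 = 6 - 1·5
  ... = 53·(-1) + 6·(9)
Scale by 6683: one solution is (-6683, 60147). Reduce x mod 6: (1, 1105).
General: x = 1 + 6t, y = 1105 - 53t.
x ≥ 0 ⇒ t ≥ 0; y ≥ 0 ⇒ t ≤ 20. So t ∈ [0, 20]: 21 solutions.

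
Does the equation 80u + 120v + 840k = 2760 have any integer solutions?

gcd(120, 80):
  120 = 1·80 + 40
  80 = 2·40
so gcd(120, 80) = 40.
gcd(40, 840) = 40.
40 divides 2760, so integer solutions exist.

yes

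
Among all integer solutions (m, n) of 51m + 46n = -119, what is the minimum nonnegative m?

13

gcd(51, 46):
  51 = 1·46 + 5
  46 = 9·5 + 1
  5 = 5·1
so gcd(51, 46) = 1.
1 divides -119, so solutions exist.
Back-substitute for Bézout coefficients:
  1 = 46 - 9·5
  ... = 51·(-9) + 46·(10)
Scale by -119/1 = -119: (m₀, n₀) = (1071, -1190).
General solution: m = 1071 + 46t, n = -1190 - 51t for integer t.
m ≥ 0: smallest is 1071 mod 46 = 13 (at t = -23), with n = -17.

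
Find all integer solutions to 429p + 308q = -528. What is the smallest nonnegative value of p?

gcd(429, 308):
  429 = 1×308 + 121
  308 = 2×121 + 66
  121 = 1×66 + 55
  66 = 1×55 + 11
  55 = 5×11
so gcd(429, 308) = 11.
11 divides -528, so solutions exist.
Back-substitute for Bézout coefficients:
  11 = 66 - 1×55
  ... = 429×(-5) + 308×(7)
Scale by -528/11 = -48: (p₀, q₀) = (240, -336).
General solution: p = 240 + 28t, q = -336 - 39t for integer t.
p ≥ 0: smallest is 240 mod 28 = 16 (at t = -8), with q = -24.

16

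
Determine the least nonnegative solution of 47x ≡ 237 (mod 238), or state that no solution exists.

gcd(238, 47) = 1  (238 = 5*47 + 3, 47 = 15*3 + 2, 3 = 1*2 + 1, 2 = 2*1).
1 divides 237, so solutions exist.
Back-substituting, 47*(-81) + 238*(16) = 1.
So 47*(-81) ≡ 1 (mod 238); multiply by 237: x ≡ -19197 (mod 238).
Smallest nonnegative: x = -19197 mod 238 = 81.

81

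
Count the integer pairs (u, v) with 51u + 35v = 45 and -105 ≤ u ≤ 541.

19

gcd(51, 35):
  51 = 1·35 + 16
  35 = 2·16 + 3
  16 = 5·3 + 1
  3 = 3·1
so gcd(51, 35) = 1.
Back-substitute for Bézout coefficients:
  1 = 16 - 5·3
  ... = 51·(11) + 35·(-16)
Scale by 45: particular solution (495, -720); reduce u mod 35: (5, -6).
General solution: u = 5 + 35t, v = -6 - 51t for integer t.
-105 ≤ 5 + 35t ≤ 541 gives t ∈ [-3, 15], which is 19 values.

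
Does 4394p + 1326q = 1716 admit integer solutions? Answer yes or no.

gcd(4394, 1326) = 26.
26 divides 1716, so integer solutions exist.

yes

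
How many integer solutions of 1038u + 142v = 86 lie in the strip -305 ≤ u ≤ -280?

gcd(1038, 142):
  1038 = 7*142 + 44
  142 = 3*44 + 10
  44 = 4*10 + 4
  10 = 2*4 + 2
  4 = 2*2
so gcd(1038, 142) = 2.
Back-substitute for Bézout coefficients:
  2 = 10 - 2*4
  ... = 1038*(-29) + 142*(212)
Scale by 43: particular solution (-1247, 9116); reduce u mod 71: (31, -226).
General solution: u = 31 + 71t, v = -226 - 519t for integer t.
-305 ≤ 31 + 71t ≤ -280 gives t ∈ [-4, -5], which is 0 values.

0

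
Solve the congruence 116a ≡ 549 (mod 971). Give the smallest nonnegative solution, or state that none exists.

gcd(971, 116) = 1  (971 = 8*116 + 43, 116 = 2*43 + 30, 43 = 1*30 + 13, 30 = 2*13 + 4, 13 = 3*4 + 1, 4 = 4*1).
1 divides 549, so solutions exist.
Back-substituting, 116*(-226) + 971*(27) = 1.
So 116*(-226) ≡ 1 (mod 971); multiply by 549: a ≡ -124074 (mod 971).
Smallest nonnegative: a = -124074 mod 971 = 214.

214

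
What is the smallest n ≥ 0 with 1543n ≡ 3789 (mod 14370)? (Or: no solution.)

gcd(14370, 1543) = 1  (14370 = 9·1543 + 483, 1543 = 3·483 + 94, 483 = 5·94 + 13, 94 = 7·13 + 3, 13 = 4·3 + 1, 3 = 3·1).
1 divides 3789, so solutions exist.
Back-substituting, 1543·(-4433) + 14370·(476) = 1.
So 1543·(-4433) ≡ 1 (mod 14370); multiply by 3789: n ≡ -16796637 (mod 14370).
Smallest nonnegative: n = -16796637 mod 14370 = 1893.

1893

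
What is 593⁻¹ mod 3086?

gcd(3086, 593) = 1.
By Bézout, 593×(255) + 3086×(-49) = 1.
So 593×255 ≡ 1 (mod 3086), and 255 mod 3086 = 255.

255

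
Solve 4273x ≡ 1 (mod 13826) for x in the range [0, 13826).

gcd(13826, 4273) = 1  (13826 = 3·4273 + 1007, 4273 = 4·1007 + 245, 1007 = 4·245 + 27, 245 = 9·27 + 2, 27 = 13·2 + 1, 2 = 2·1).
Back-substituting, 4273·(-6659) + 13826·(2058) = 1.
So 4273·-6659 ≡ 1 (mod 13826), and -6659 mod 13826 = 7167.

7167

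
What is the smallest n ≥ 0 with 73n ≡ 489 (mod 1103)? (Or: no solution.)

324

gcd(1103, 73):
  1103 = 15·73 + 8
  73 = 9·8 + 1
  8 = 8·1
so gcd(1103, 73) = 1.
1 divides 489, so solutions exist.
Back-substitute for Bézout coefficients:
  1 = 73 - 9·8
  ... = 73·(136) + 1103·(-9)
So 73·(136) ≡ 1 (mod 1103); multiply by 489: n ≡ 66504 (mod 1103).
Smallest nonnegative: n = 66504 mod 1103 = 324.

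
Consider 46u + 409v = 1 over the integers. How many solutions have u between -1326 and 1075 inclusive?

gcd(409, 46) = 1.
By Bézout, 46·(-80) + 409·(9) = 1.
Particular solution: (329, -37).
General solution: u = 329 + 409t, v = -37 - 46t for integer t.
-1326 ≤ 329 + 409t ≤ 1075 gives t ∈ [-4, 1], which is 6 values.

6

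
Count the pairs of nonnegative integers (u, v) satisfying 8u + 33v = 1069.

gcd(33, 8) = 1  (33 = 4*8 + 1, 8 = 8*1).
Back-substituting, 8*(-4) + 33*(1) = 1.
Scale by 1069: one solution is (-4276, 1069). Reduce u mod 33: (14, 29).
General: u = 14 + 33t, v = 29 - 8t.
u ≥ 0 ⇒ t ≥ 0; v ≥ 0 ⇒ t ≤ 3. So t ∈ [0, 3]: 4 solutions.

4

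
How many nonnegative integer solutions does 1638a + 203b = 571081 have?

12

gcd(1638, 203) = 7.
By Bézout, 1638·(-14) + 203·(113) = 7.
One solution: (3, 2789).
General: a = 3 + 29t, b = 2789 - 234t.
a ≥ 0 ⇒ t ≥ 0; b ≥ 0 ⇒ t ≤ 11. So t ∈ [0, 11]: 12 solutions.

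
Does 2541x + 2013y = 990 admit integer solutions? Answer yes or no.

yes

gcd(2541, 2013) = 33  (2541 = 1×2013 + 528, 2013 = 3×528 + 429, 528 = 1×429 + 99, 429 = 4×99 + 33, 99 = 3×33).
33 divides 990, so integer solutions exist.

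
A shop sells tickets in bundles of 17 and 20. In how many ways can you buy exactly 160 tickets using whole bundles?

1

Need nonnegative integers with 17j + 20k = 160.
gcd(17, 20) = 1, and 17·(-7) + 20·(6) = 1.
So (j₀, k₀) = (-1120, 960); general j = -1120 + 20t, k = 960 - 17t.
j ≥ 0 ⇒ t ≥ 56; k ≥ 0 ⇒ t ≤ 56. That's 1 value of t.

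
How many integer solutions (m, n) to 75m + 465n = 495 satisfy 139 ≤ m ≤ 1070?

gcd(465, 75) = 15.
By Bézout, 75×(-6) + 465×(1) = 15.
Particular solution: (19, -2).
General solution: m = 19 + 31t, n = -2 - 5t for integer t.
139 ≤ 19 + 31t ≤ 1070 gives t ∈ [4, 33], which is 30 values.

30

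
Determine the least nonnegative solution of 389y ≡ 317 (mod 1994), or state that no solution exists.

gcd(1994, 389) = 1.
1 divides 317, so solutions exist.
By Bézout, 389*(651) + 1994*(-127) = 1.
So 389*(651) ≡ 1 (mod 1994); multiply by 317: y ≡ 206367 (mod 1994).
Smallest nonnegative: y = 206367 mod 1994 = 985.

985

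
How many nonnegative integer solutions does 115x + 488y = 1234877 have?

gcd(488, 115):
  488 = 4×115 + 28
  115 = 4×28 + 3
  28 = 9×3 + 1
  3 = 3×1
so gcd(488, 115) = 1.
Back-substitute for Bézout coefficients:
  1 = 28 - 9×3
  ... = 115×(-157) + 488×(37)
Scale by 1234877: one solution is (-193875689, 45690449). Reduce x mod 488: (367, 2444).
General: x = 367 + 488t, y = 2444 - 115t.
x ≥ 0 ⇒ t ≥ 0; y ≥ 0 ⇒ t ≤ 21. So t ∈ [0, 21]: 22 solutions.

22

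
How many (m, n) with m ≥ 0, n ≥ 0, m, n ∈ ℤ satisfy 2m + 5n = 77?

gcd(5, 2):
  5 = 2*2 + 1
  2 = 2*1
so gcd(5, 2) = 1.
Back-substitute for Bézout coefficients:
  1 = 5 - 2*2
  ... = 2*(-2) + 5*(1)
Scale by 77: one solution is (-154, 77). Reduce m mod 5: (1, 15).
General: m = 1 + 5t, n = 15 - 2t.
m ≥ 0 ⇒ t ≥ 0; n ≥ 0 ⇒ t ≤ 7. So t ∈ [0, 7]: 8 solutions.

8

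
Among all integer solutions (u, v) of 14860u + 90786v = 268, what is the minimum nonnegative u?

gcd(90786, 14860):
  90786 = 6*14860 + 1626
  14860 = 9*1626 + 226
  1626 = 7*226 + 44
  226 = 5*44 + 6
  44 = 7*6 + 2
  6 = 3*2
so gcd(90786, 14860) = 2.
2 divides 268, so solutions exist.
Back-substitute for Bézout coefficients:
  2 = 44 - 7*6
  ... = 14860*(-14461) + 90786*(2367)
Scale by 268/2 = 134: (u₀, v₀) = (-1937774, 317178).
General solution: u = -1937774 + 45393t, v = 317178 - 7430t for integer t.
u ≥ 0: smallest is -1937774 mod 45393 = 14125 (at t = 43), with v = -2312.

14125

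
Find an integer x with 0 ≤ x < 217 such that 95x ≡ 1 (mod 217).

gcd(217, 95) = 1.
By Bézout, 95·(16) + 217·(-7) = 1.
So 95·16 ≡ 1 (mod 217), and 16 mod 217 = 16.

16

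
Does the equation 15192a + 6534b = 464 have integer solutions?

no

gcd(15192, 6534):
  15192 = 2*6534 + 2124
  6534 = 3*2124 + 162
  2124 = 13*162 + 18
  162 = 9*18
so gcd(15192, 6534) = 18.
18 does not divide 464 (remainder 14), so no integer solutions.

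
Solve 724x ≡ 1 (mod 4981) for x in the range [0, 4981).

gcd(4981, 724) = 1.
By Bézout, 724·(-1603) + 4981·(233) = 1.
So 724·-1603 ≡ 1 (mod 4981), and -1603 mod 4981 = 3378.

3378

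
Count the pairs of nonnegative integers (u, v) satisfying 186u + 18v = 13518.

25

gcd(186, 18) = 6.
By Bézout, 186·(1) + 18·(-10) = 6.
One solution: (0, 751).
General: u = 0 + 3t, v = 751 - 31t.
u ≥ 0 ⇒ t ≥ 0; v ≥ 0 ⇒ t ≤ 24. So t ∈ [0, 24]: 25 solutions.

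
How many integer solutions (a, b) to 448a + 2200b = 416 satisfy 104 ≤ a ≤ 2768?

gcd(2200, 448):
  2200 = 4×448 + 408
  448 = 1×408 + 40
  408 = 10×40 + 8
  40 = 5×8
so gcd(2200, 448) = 8.
Back-substitute for Bézout coefficients:
  8 = 408 - 10×40
  ... = 448×(-54) + 2200×(11)
Scale by 52: particular solution (-2808, 572); reduce a mod 275: (217, -44).
General solution: a = 217 + 275t, b = -44 - 56t for integer t.
104 ≤ 217 + 275t ≤ 2768 gives t ∈ [0, 9], which is 10 values.

10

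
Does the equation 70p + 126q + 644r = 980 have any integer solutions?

yes

gcd(126, 70) = 14.
gcd(14, 644) = 14.
14 divides 980, so integer solutions exist.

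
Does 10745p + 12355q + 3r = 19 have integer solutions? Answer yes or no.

yes

gcd(12355, 10745) = 35.
gcd(35, 3) = 1.
1 divides 19, so integer solutions exist.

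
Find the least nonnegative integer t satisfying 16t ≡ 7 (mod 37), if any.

gcd(37, 16) = 1.
1 divides 7, so solutions exist.
By Bézout, 16*(7) + 37*(-3) = 1.
So 16*(7) ≡ 1 (mod 37); multiply by 7: t ≡ 49 (mod 37).
Smallest nonnegative: t = 49 mod 37 = 12.

12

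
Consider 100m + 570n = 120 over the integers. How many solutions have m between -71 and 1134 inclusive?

21

gcd(570, 100) = 10.
By Bézout, 100·(-17) + 570·(3) = 10.
Particular solution: (24, -4).
General solution: m = 24 + 57t, n = -4 - 10t for integer t.
-71 ≤ 24 + 57t ≤ 1134 gives t ∈ [-1, 19], which is 21 values.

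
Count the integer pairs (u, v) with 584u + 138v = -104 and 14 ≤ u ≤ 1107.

16

gcd(584, 138):
  584 = 4·138 + 32
  138 = 4·32 + 10
  32 = 3·10 + 2
  10 = 5·2
so gcd(584, 138) = 2.
Back-substitute for Bézout coefficients:
  2 = 32 - 3·10
  ... = 584·(13) + 138·(-55)
Scale by -52: particular solution (-676, 2860); reduce u mod 69: (14, -60).
General solution: u = 14 + 69t, v = -60 - 292t for integer t.
14 ≤ 14 + 69t ≤ 1107 gives t ∈ [0, 15], which is 16 values.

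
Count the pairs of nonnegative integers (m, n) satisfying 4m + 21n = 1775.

21

gcd(21, 4):
  21 = 5*4 + 1
  4 = 4*1
so gcd(21, 4) = 1.
Back-substitute for Bézout coefficients:
  1 = 21 - 5*4
  ... = 4*(-5) + 21*(1)
Scale by 1775: one solution is (-8875, 1775). Reduce m mod 21: (8, 83).
General: m = 8 + 21t, n = 83 - 4t.
m ≥ 0 ⇒ t ≥ 0; n ≥ 0 ⇒ t ≤ 20. So t ∈ [0, 20]: 21 solutions.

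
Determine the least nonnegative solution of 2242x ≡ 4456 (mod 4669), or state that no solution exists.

gcd(4669, 2242) = 1  (4669 = 2×2242 + 185, 2242 = 12×185 + 22, 185 = 8×22 + 9, 22 = 2×9 + 4, 9 = 2×4 + 1, 4 = 4×1).
1 divides 4456, so solutions exist.
Back-substituting, 2242×(-1060) + 4669×(509) = 1.
So 2242×(-1060) ≡ 1 (mod 4669); multiply by 4456: x ≡ -4723360 (mod 4669).
Smallest nonnegative: x = -4723360 mod 4669 = 1668.

1668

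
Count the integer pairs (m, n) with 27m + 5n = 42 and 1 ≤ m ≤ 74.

15

gcd(27, 5):
  27 = 5×5 + 2
  5 = 2×2 + 1
  2 = 2×1
so gcd(27, 5) = 1.
Back-substitute for Bézout coefficients:
  1 = 5 - 2×2
  ... = 27×(-2) + 5×(11)
Scale by 42: particular solution (-84, 462); reduce m mod 5: (1, 3).
General solution: m = 1 + 5t, n = 3 - 27t for integer t.
1 ≤ 1 + 5t ≤ 74 gives t ∈ [0, 14], which is 15 values.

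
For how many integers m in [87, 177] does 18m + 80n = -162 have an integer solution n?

2

gcd(80, 18) = 2  (80 = 4*18 + 8, 18 = 2*8 + 2, 8 = 4*2).
Back-substituting, 18*(9) + 80*(-2) = 2.
Scale by -81: particular solution (-729, 162); reduce m mod 40: (31, -9).
General solution: m = 31 + 40t, n = -9 - 9t for integer t.
87 ≤ 31 + 40t ≤ 177 gives t ∈ [2, 3], which is 2 values.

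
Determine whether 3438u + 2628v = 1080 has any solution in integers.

gcd(3438, 2628) = 18  (3438 = 1*2628 + 810, 2628 = 3*810 + 198, 810 = 4*198 + 18, 198 = 11*18).
18 divides 1080, so integer solutions exist.

yes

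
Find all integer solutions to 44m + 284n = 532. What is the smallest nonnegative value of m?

gcd(284, 44) = 4.
4 divides 532, so solutions exist.
By Bézout, 44×(13) + 284×(-2) = 4.
Scale by 532/4 = 133: (m₀, n₀) = (1729, -266).
General solution: m = 1729 + 71t, n = -266 - 11t for integer t.
m ≥ 0: smallest is 1729 mod 71 = 25 (at t = -24), with n = -2.

25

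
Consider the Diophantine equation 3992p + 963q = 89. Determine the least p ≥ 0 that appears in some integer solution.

gcd(3992, 963) = 1  (3992 = 4*963 + 140, 963 = 6*140 + 123, 140 = 1*123 + 17, 123 = 7*17 + 4, 17 = 4*4 + 1, 4 = 4*1).
1 divides 89, so solutions exist.
Back-substituting, 3992*(227) + 963*(-941) = 1.
Scale by 89/1 = 89: (p₀, q₀) = (20203, -83749).
General solution: p = 20203 + 963t, q = -83749 - 3992t for integer t.
p ≥ 0: smallest is 20203 mod 963 = 943 (at t = -20), with q = -3909.

943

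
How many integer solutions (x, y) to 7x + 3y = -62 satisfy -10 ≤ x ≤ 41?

17

gcd(7, 3):
  7 = 2*3 + 1
  3 = 3*1
so gcd(7, 3) = 1.
Back-substitute for Bézout coefficients:
  1 = 7 - 2*3
  ... = 7*(1) + 3*(-2)
Scale by -62: particular solution (-62, 124); reduce x mod 3: (1, -23).
General solution: x = 1 + 3t, y = -23 - 7t for integer t.
-10 ≤ 1 + 3t ≤ 41 gives t ∈ [-3, 13], which is 17 values.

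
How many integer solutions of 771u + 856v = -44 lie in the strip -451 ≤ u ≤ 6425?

gcd(856, 771) = 1.
By Bézout, 771×(-141) + 856×(127) = 1.
Particular solution: (212, -191).
General solution: u = 212 + 856t, v = -191 - 771t for integer t.
-451 ≤ 212 + 856t ≤ 6425 gives t ∈ [0, 7], which is 8 values.

8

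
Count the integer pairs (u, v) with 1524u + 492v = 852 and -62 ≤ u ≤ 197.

7

gcd(1524, 492) = 12  (1524 = 3·492 + 48, 492 = 10·48 + 12, 48 = 4·12).
Back-substituting, 1524·(-10) + 492·(31) = 12.
Scale by 71: particular solution (-710, 2201); reduce u mod 41: (28, -85).
General solution: u = 28 + 41t, v = -85 - 127t for integer t.
-62 ≤ 28 + 41t ≤ 197 gives t ∈ [-2, 4], which is 7 values.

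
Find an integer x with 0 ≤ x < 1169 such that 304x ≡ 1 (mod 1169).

796

gcd(1169, 304) = 1  (1169 = 3×304 + 257, 304 = 1×257 + 47, 257 = 5×47 + 22, 47 = 2×22 + 3, 22 = 7×3 + 1, 3 = 3×1).
Back-substituting, 304×(-373) + 1169×(97) = 1.
So 304×-373 ≡ 1 (mod 1169), and -373 mod 1169 = 796.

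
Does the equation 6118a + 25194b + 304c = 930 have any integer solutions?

no

gcd(25194, 6118) = 38.
gcd(38, 304) = 38.
38 does not divide 930 (remainder 18), so no integer solutions.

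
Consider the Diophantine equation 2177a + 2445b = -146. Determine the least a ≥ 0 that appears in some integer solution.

1442

gcd(2445, 2177) = 1  (2445 = 1·2177 + 268, 2177 = 8·268 + 33, 268 = 8·33 + 4, 33 = 8·4 + 1, 4 = 4·1).
1 divides -146, so solutions exist.
Back-substituting, 2177·(593) + 2445·(-528) = 1.
Scale by -146/1 = -146: (a₀, b₀) = (-86578, 77088).
General solution: a = -86578 + 2445t, b = 77088 - 2177t for integer t.
a ≥ 0: smallest is -86578 mod 2445 = 1442 (at t = 36), with b = -1284.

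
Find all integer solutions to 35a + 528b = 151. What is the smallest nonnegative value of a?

gcd(528, 35) = 1  (528 = 15*35 + 3, 35 = 11*3 + 2, 3 = 1*2 + 1, 2 = 2*1).
1 divides 151, so solutions exist.
Back-substituting, 35*(-181) + 528*(12) = 1.
Scale by 151/1 = 151: (a₀, b₀) = (-27331, 1812).
General solution: a = -27331 + 528t, b = 1812 - 35t for integer t.
a ≥ 0: smallest is -27331 mod 528 = 125 (at t = 52), with b = -8.

125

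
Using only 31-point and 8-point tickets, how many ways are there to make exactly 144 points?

Need nonnegative integers with 31j + 8k = 144.
gcd(31, 8) = 1, and 31·(-1) + 8·(4) = 1.
So (j₀, k₀) = (-144, 576); general j = -144 + 8t, k = 576 - 31t.
j ≥ 0 ⇒ t ≥ 18; k ≥ 0 ⇒ t ≤ 18. That's 1 value of t.

1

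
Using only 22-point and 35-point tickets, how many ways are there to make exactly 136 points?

1

Need nonnegative integers with 22j + 35k = 136.
gcd(22, 35) = 1, and 22·(8) + 35·(-5) = 1.
So (j₀, k₀) = (1088, -680); general j = 1088 + 35t, k = -680 - 22t.
j ≥ 0 ⇒ t ≥ -31; k ≥ 0 ⇒ t ≤ -31. That's 1 value of t.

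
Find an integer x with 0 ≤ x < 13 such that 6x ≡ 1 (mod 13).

gcd(13, 6) = 1  (13 = 2×6 + 1, 6 = 6×1).
Back-substituting, 6×(-2) + 13×(1) = 1.
So 6×-2 ≡ 1 (mod 13), and -2 mod 13 = 11.

11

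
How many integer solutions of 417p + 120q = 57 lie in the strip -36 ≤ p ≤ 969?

gcd(417, 120) = 3  (417 = 3·120 + 57, 120 = 2·57 + 6, 57 = 9·6 + 3, 6 = 2·3).
Back-substituting, 417·(19) + 120·(-66) = 3.
Scale by 19: particular solution (361, -1254); reduce p mod 40: (1, -3).
General solution: p = 1 + 40t, q = -3 - 139t for integer t.
-36 ≤ 1 + 40t ≤ 969 gives t ∈ [0, 24], which is 25 values.

25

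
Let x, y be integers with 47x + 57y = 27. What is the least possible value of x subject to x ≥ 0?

3

gcd(57, 47) = 1.
1 divides 27, so solutions exist.
By Bézout, 47*(17) + 57*(-14) = 1.
Scale by 27/1 = 27: (x₀, y₀) = (459, -378).
General solution: x = 459 + 57t, y = -378 - 47t for integer t.
x ≥ 0: smallest is 459 mod 57 = 3 (at t = -8), with y = -2.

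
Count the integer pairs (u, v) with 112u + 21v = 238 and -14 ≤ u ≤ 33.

16

gcd(112, 21) = 7  (112 = 5*21 + 7, 21 = 3*7).
Back-substituting, 112*(1) + 21*(-5) = 7.
Scale by 34: particular solution (34, -170); reduce u mod 3: (1, 6).
General solution: u = 1 + 3t, v = 6 - 16t for integer t.
-14 ≤ 1 + 3t ≤ 33 gives t ∈ [-5, 10], which is 16 values.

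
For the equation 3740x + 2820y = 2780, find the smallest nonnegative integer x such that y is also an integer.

49

gcd(3740, 2820):
  3740 = 1×2820 + 920
  2820 = 3×920 + 60
  920 = 15×60 + 20
  60 = 3×20
so gcd(3740, 2820) = 20.
20 divides 2780, so solutions exist.
Back-substitute for Bézout coefficients:
  20 = 920 - 15×60
  ... = 3740×(46) + 2820×(-61)
Scale by 2780/20 = 139: (x₀, y₀) = (6394, -8479).
General solution: x = 6394 + 141t, y = -8479 - 187t for integer t.
x ≥ 0: smallest is 6394 mod 141 = 49 (at t = -45), with y = -64.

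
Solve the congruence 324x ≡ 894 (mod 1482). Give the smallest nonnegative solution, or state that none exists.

gcd(1482, 324):
  1482 = 4×324 + 186
  324 = 1×186 + 138
  186 = 1×138 + 48
  138 = 2×48 + 42
  48 = 1×42 + 6
  42 = 7×6
so gcd(1482, 324) = 6.
6 divides 894, so solutions exist.
Back-substitute for Bézout coefficients:
  6 = 48 - 1×42
  ... = 324×(-32) + 1482×(7)
So 324×(-32) ≡ 6 (mod 1482); multiply by 149: x ≡ -4768 (mod 247).
Smallest nonnegative: x = -4768 mod 247 = 172.

172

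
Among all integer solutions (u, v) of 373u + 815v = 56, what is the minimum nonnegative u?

22

gcd(815, 373) = 1.
1 divides 56, so solutions exist.
By Bézout, 373*(-378) + 815*(173) = 1.
Scale by 56/1 = 56: (u₀, v₀) = (-21168, 9688).
General solution: u = -21168 + 815t, v = 9688 - 373t for integer t.
u ≥ 0: smallest is -21168 mod 815 = 22 (at t = 26), with v = -10.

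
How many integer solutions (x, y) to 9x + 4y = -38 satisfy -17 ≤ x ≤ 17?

8

gcd(9, 4) = 1.
By Bézout, 9·(1) + 4·(-2) = 1.
Particular solution: (2, -14).
General solution: x = 2 + 4t, y = -14 - 9t for integer t.
-17 ≤ 2 + 4t ≤ 17 gives t ∈ [-4, 3], which is 8 values.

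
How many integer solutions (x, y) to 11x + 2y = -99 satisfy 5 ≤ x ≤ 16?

6

gcd(11, 2) = 1.
By Bézout, 11·(1) + 2·(-5) = 1.
Particular solution: (1, -55).
General solution: x = 1 + 2t, y = -55 - 11t for integer t.
5 ≤ 1 + 2t ≤ 16 gives t ∈ [2, 7], which is 6 values.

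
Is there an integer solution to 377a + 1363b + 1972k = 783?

gcd(1363, 377):
  1363 = 3*377 + 232
  377 = 1*232 + 145
  232 = 1*145 + 87
  145 = 1*87 + 58
  87 = 1*58 + 29
  58 = 2*29
so gcd(1363, 377) = 29.
gcd(29, 1972) = 29.
29 divides 783, so integer solutions exist.

yes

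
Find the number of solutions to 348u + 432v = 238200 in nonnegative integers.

gcd(432, 348) = 12.
By Bézout, 348×(5) + 432×(-4) = 12.
One solution: (34, 524).
General: u = 34 + 36t, v = 524 - 29t.
u ≥ 0 ⇒ t ≥ 0; v ≥ 0 ⇒ t ≤ 18. So t ∈ [0, 18]: 19 solutions.

19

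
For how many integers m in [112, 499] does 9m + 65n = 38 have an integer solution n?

6

gcd(65, 9):
  65 = 7×9 + 2
  9 = 4×2 + 1
  2 = 2×1
so gcd(65, 9) = 1.
Back-substitute for Bézout coefficients:
  1 = 9 - 4×2
  ... = 9×(29) + 65×(-4)
Scale by 38: particular solution (1102, -152); reduce m mod 65: (62, -8).
General solution: m = 62 + 65t, n = -8 - 9t for integer t.
112 ≤ 62 + 65t ≤ 499 gives t ∈ [1, 6], which is 6 values.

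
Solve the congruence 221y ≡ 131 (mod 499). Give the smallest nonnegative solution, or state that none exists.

188

gcd(499, 221):
  499 = 2×221 + 57
  221 = 3×57 + 50
  57 = 1×50 + 7
  50 = 7×7 + 1
  7 = 7×1
so gcd(499, 221) = 1.
1 divides 131, so solutions exist.
Back-substitute for Bézout coefficients:
  1 = 50 - 7×7
  ... = 221×(70) + 499×(-31)
So 221×(70) ≡ 1 (mod 499); multiply by 131: y ≡ 9170 (mod 499).
Smallest nonnegative: y = 9170 mod 499 = 188.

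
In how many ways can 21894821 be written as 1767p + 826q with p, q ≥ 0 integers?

gcd(1767, 826) = 1.
By Bézout, 1767·(-79) + 826·(169) = 1.
One solution: (223, 26030).
General: p = 223 + 826t, q = 26030 - 1767t.
p ≥ 0 ⇒ t ≥ 0; q ≥ 0 ⇒ t ≤ 14. So t ∈ [0, 14]: 15 solutions.

15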